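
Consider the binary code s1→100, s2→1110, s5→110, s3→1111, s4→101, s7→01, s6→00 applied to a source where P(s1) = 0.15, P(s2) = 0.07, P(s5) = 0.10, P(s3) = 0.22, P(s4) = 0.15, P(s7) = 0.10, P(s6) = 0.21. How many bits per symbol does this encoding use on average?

L̄ = Σ pᵢ·ℓᵢ = 0.15·3 + 0.07·4 + 0.10·3 + 0.22·4 + 0.15·3 + 0.10·2 + 0.21·2 = 2.98 bits/symbol.

2.98 bits/symbol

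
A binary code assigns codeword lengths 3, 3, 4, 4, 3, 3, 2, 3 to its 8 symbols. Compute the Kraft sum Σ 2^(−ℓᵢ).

1

With common denominator 2^4 = 16: Σ 2^(−ℓᵢ) = 2/16 + 2/16 + 1/16 + 1/16 + 2/16 + 2/16 + 4/16 + 2/16 = 16/16 = 1.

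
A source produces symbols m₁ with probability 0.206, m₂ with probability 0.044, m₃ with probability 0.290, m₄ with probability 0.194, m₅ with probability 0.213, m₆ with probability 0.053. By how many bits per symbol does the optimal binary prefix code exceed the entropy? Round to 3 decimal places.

Entropy H = −Σ p log₂ p ≈ 2.3445 bits.
Huffman merges: 11/250+53/1000→97/1000; 97/1000+97/500→291/1000; 103/500+213/1000→419/1000; 29/100+291/1000→581/1000; 419/1000+581/1000→1. L = 597/250 ≈ 2.3880.
L − H = 2.3880 − 2.3445 = 0.043 bits.

0.043 bits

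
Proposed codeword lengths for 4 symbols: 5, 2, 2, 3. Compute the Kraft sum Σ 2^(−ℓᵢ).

With common denominator 2^5 = 32: Σ 2^(−ℓᵢ) = 1/32 + 8/32 + 8/32 + 4/32 = 21/32 = 0.65625.

0.65625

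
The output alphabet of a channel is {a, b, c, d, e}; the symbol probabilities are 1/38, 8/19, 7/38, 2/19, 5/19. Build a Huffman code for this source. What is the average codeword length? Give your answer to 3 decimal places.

2.026 bits/symbol

Repeatedly combine the two least-probable nodes; the expected code length is the sum of the merged weights.
merge 1/38 + 2/19 → 5/38
merge 5/38 + 7/38 → 6/19
merge 5/19 + 6/19 → 11/19
merge 8/19 + 11/19 → 1
L = 5/38 + 6/19 + 11/19 + 1 = 77/38 ≈ 2.026 bits/symbol.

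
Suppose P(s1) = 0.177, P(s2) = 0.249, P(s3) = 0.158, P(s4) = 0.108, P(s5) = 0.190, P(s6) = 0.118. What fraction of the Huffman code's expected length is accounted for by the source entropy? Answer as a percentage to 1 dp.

98.7%

Entropy H = −Σ p log₂ p ≈ 2.5280 bits.
Huffman merges: 27/250+59/500→113/500; 79/500+177/1000→67/200; 19/100+113/500→52/125; 249/1000+67/200→73/125; 52/125+73/125→1. L = 2561/1000 ≈ 2.5610.
Efficiency = H/L = 2.5280/2.5610 = 98.7%.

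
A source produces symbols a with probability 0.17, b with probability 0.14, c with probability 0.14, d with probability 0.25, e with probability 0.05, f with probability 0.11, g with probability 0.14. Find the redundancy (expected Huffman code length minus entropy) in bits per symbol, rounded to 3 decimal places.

Entropy H = −Σ p log₂ p ≈ 2.6923 bits.
Huffman merges: 1/20+11/100→4/25; 7/50+7/50→7/25; 7/50+4/25→3/10; 17/100+1/4→21/50; 7/25+3/10→29/50; 21/50+29/50→1. L = 137/50 ≈ 2.7400.
L − H = 2.7400 − 2.6923 = 0.048 bits.

0.048 bits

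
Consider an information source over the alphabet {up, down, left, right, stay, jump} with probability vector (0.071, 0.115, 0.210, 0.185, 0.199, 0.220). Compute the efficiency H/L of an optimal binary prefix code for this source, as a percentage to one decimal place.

97.7%

Entropy H = −Σ p log₂ p ≈ 2.4970 bits.
Huffman merges: 71/1000+23/200→93/500; 37/200+93/500→371/1000; 199/1000+21/100→409/1000; 11/50+371/1000→591/1000; 409/1000+591/1000→1. L = 2557/1000 ≈ 2.5570.
Efficiency = H/L = 2.4970/2.5570 = 97.7%.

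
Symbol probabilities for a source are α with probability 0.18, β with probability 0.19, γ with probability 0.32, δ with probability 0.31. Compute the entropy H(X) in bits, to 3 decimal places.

1.950 bits

H = −Σ pᵢ log₂ pᵢ.
−0.18·log₂(0.18) = 0.4453
−0.19·log₂(0.19) = 0.4552
−0.32·log₂(0.32) = 0.5260
−0.31·log₂(0.31) = 0.5238
Sum ≈ 1.9504 → 1.950 bits.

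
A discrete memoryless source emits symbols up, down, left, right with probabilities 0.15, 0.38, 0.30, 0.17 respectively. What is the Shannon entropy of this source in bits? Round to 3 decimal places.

1.897 bits

H = −Σ pᵢ log₂ pᵢ.
−0.15·log₂(0.15) = 0.4105
−0.38·log₂(0.38) = 0.5305
−0.30·log₂(0.30) = 0.5211
−0.17·log₂(0.17) = 0.4346
Sum ≈ 1.8967 → 1.897 bits.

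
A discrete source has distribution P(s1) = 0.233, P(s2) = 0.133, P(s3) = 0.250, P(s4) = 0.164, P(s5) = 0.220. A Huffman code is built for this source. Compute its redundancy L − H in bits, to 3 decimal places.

Entropy H = −Σ p log₂ p ≈ 2.2851 bits.
Huffman merges: 133/1000+41/250→297/1000; 11/50+233/1000→453/1000; 1/4+297/1000→547/1000; 453/1000+547/1000→1. L = 2297/1000 ≈ 2.2970.
L − H = 2.2970 − 2.2851 = 0.012 bits.

0.012 bits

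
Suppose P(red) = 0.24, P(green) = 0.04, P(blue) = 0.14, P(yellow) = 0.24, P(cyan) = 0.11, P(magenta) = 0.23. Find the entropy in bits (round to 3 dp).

H = −Σ pᵢ log₂ pᵢ.
−0.24·log₂(0.24) = 0.4941
−0.04·log₂(0.04) = 0.1858
−0.14·log₂(0.14) = 0.3971
−0.24·log₂(0.24) = 0.4941
−0.11·log₂(0.11) = 0.3503
−0.23·log₂(0.23) = 0.4877
Sum ≈ 2.4091 → 2.409 bits.

2.409 bits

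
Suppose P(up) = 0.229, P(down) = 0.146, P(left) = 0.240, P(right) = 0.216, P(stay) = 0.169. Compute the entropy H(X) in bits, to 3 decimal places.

2.297 bits

H = −Σ pᵢ log₂ pᵢ.
−0.229·log₂(0.229) = 0.4870
−0.146·log₂(0.146) = 0.4053
−0.240·log₂(0.240) = 0.4941
−0.216·log₂(0.216) = 0.4776
−0.169·log₂(0.169) = 0.4335
Sum ≈ 2.2974 → 2.297 bits.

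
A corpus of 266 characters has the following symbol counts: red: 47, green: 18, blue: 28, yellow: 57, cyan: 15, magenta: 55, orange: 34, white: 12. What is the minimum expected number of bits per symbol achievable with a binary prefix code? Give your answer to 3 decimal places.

2.850 bits/symbol

Probabilities are the counts divided by 266.
Repeatedly combine the two least-probable nodes; the expected code length is the sum of the merged weights.
merge 6/133 + 15/266 → 27/266
merge 9/133 + 27/266 → 45/266
merge 2/19 + 17/133 → 31/133
merge 45/266 + 47/266 → 46/133
merge 55/266 + 3/14 → 8/19
merge 31/133 + 46/133 → 11/19
merge 8/19 + 11/19 → 1
L = 27/266 + 45/266 + 31/133 + 46/133 + 8/19 + 11/19 + 1 = 379/133 ≈ 2.850 bits/symbol.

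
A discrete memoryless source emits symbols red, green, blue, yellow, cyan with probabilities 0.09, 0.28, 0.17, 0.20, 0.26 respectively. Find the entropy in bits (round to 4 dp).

H = −Σ pᵢ log₂ pᵢ.
−0.09·log₂(0.09) = 0.3127
−0.28·log₂(0.28) = 0.5142
−0.17·log₂(0.17) = 0.4346
−0.20·log₂(0.20) = 0.4644
−0.26·log₂(0.26) = 0.5053
Sum ≈ 2.2311 → 2.2311 bits.

2.2311 bits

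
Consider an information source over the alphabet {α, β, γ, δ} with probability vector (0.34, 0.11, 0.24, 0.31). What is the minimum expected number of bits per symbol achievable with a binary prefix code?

2 bits/symbol

Repeatedly combine the two least-probable nodes; the expected code length is the sum of the merged weights.
merge 11/100 + 6/25 → 7/20
merge 31/100 + 17/50 → 13/20
merge 7/20 + 13/20 → 1
L = 7/20 + 13/20 + 1 = 2 bits/symbol.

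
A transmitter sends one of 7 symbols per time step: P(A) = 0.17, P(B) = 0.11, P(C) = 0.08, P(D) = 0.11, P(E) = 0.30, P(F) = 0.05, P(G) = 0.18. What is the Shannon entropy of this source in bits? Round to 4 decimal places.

2.6092 bits

H = −Σ pᵢ log₂ pᵢ.
−0.17·log₂(0.17) = 0.4346
−0.11·log₂(0.11) = 0.3503
−0.08·log₂(0.08) = 0.2915
−0.11·log₂(0.11) = 0.3503
−0.30·log₂(0.30) = 0.5211
−0.05·log₂(0.05) = 0.2161
−0.18·log₂(0.18) = 0.4453
Sum ≈ 2.6092 → 2.6092 bits.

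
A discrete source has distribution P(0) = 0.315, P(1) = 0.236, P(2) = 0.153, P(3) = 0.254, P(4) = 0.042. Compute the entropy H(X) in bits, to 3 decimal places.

2.125 bits

H = −Σ pᵢ log₂ pᵢ.
−0.315·log₂(0.315) = 0.5250
−0.236·log₂(0.236) = 0.4916
−0.153·log₂(0.153) = 0.4144
−0.254·log₂(0.254) = 0.5022
−0.042·log₂(0.042) = 0.1921
Sum ≈ 2.1252 → 2.125 bits.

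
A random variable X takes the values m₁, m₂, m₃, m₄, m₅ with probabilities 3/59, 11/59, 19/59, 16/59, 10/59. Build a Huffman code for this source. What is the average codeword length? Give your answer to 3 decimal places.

Repeatedly combine the two least-probable nodes; the expected code length is the sum of the merged weights.
merge 3/59 + 10/59 → 13/59
merge 11/59 + 13/59 → 24/59
merge 16/59 + 19/59 → 35/59
merge 24/59 + 35/59 → 1
L = 13/59 + 24/59 + 35/59 + 1 = 131/59 ≈ 2.220 bits/symbol.

2.220 bits/symbol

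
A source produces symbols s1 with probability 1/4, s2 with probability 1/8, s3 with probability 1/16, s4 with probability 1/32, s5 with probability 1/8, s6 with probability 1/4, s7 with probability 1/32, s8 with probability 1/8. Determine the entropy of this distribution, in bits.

Each probability is a power of 1/2, so log₂(1/p) is an integer.
H = Σ p·log₂(1/p) = 1/4·2 + 1/8·3 + 1/16·4 + 1/32·5 + 1/8·3 + 1/4·2 + 1/32·5 + 1/8·3 = 2.6875 bits.

2.6875 bits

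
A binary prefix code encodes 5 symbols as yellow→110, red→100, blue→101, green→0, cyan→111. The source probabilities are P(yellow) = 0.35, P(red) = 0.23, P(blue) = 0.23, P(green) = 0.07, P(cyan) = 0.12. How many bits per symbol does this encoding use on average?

2.86 bits/symbol

L̄ = Σ pᵢ·ℓᵢ = 0.35·3 + 0.23·3 + 0.23·3 + 0.07·1 + 0.12·3 = 2.86 bits/symbol.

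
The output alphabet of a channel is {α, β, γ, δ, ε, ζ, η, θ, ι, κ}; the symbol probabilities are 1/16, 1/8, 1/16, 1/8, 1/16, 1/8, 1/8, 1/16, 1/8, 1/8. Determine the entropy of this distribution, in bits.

3.25 bits

Each probability is a power of 1/2, so log₂(1/p) is an integer.
H = Σ p·log₂(1/p) = 1/16·4 + 1/8·3 + 1/16·4 + 1/8·3 + 1/16·4 + 1/8·3 + 1/8·3 + 1/16·4 + 1/8·3 + 1/8·3 = 3.25 bits.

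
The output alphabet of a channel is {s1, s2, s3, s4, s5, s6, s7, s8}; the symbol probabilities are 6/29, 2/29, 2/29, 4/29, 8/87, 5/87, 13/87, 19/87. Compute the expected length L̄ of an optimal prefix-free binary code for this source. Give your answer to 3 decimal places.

2.862 bits/symbol

Repeatedly combine the two least-probable nodes; the expected code length is the sum of the merged weights.
merge 5/87 + 2/29 → 11/87
merge 2/29 + 8/87 → 14/87
merge 11/87 + 4/29 → 23/87
merge 13/87 + 14/87 → 9/29
merge 6/29 + 19/87 → 37/87
merge 23/87 + 9/29 → 50/87
merge 37/87 + 50/87 → 1
L = 11/87 + 14/87 + 23/87 + 9/29 + 37/87 + 50/87 + 1 = 83/29 ≈ 2.862 bits/symbol.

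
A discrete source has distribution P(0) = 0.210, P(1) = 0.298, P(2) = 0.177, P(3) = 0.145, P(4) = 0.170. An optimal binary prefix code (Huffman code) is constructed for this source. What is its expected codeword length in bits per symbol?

Repeatedly combine the two least-probable nodes; the expected code length is the sum of the merged weights.
merge 29/200 + 17/100 → 63/200
merge 177/1000 + 21/100 → 387/1000
merge 149/500 + 63/200 → 613/1000
merge 387/1000 + 613/1000 → 1
L = 63/200 + 387/1000 + 613/1000 + 1 = 463/200 = 2.315 bits/symbol.

2.315 bits/symbol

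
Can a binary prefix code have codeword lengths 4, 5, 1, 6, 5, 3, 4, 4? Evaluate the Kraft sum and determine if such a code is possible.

With common denominator 2^6 = 64: Σ 2^(−ℓᵢ) = 4/64 + 2/64 + 32/64 + 1/64 + 2/64 + 8/64 + 4/64 + 4/64 = 57/64 = 0.890625.
Kraft's inequality requires Σ ≤ 1; here Σ = 0.890625 ≤ 1, so such a prefix code exists.

0.890625; yes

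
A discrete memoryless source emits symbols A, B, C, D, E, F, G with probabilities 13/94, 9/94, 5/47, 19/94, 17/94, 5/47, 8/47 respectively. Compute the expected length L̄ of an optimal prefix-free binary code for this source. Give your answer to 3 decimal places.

2.798 bits/symbol

Repeatedly combine the two least-probable nodes; the expected code length is the sum of the merged weights.
merge 9/94 + 5/47 → 19/94
merge 5/47 + 13/94 → 23/94
merge 8/47 + 17/94 → 33/94
merge 19/94 + 19/94 → 19/47
merge 23/94 + 33/94 → 28/47
merge 19/47 + 28/47 → 1
L = 19/94 + 23/94 + 33/94 + 19/47 + 28/47 + 1 = 263/94 ≈ 2.798 bits/symbol.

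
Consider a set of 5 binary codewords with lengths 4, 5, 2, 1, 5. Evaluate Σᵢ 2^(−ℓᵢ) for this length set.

With common denominator 2^5 = 32: Σ 2^(−ℓᵢ) = 2/32 + 1/32 + 8/32 + 16/32 + 1/32 = 28/32 = 0.875.

0.875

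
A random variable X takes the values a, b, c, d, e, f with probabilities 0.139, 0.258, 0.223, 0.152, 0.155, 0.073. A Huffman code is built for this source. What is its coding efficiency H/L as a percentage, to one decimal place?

Entropy H = −Σ p log₂ p ≈ 2.4884 bits.
Huffman merges: 73/1000+139/1000→53/250; 19/125+31/200→307/1000; 53/250+223/1000→87/200; 129/500+307/1000→113/200; 87/200+113/200→1. L = 2519/1000 ≈ 2.5190.
Efficiency = H/L = 2.4884/2.5190 = 98.8%.

98.8%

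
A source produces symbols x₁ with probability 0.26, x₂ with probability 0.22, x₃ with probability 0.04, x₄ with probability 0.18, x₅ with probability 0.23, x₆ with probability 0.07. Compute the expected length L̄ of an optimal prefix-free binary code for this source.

2.4 bits/symbol

Repeatedly combine the two least-probable nodes; the expected code length is the sum of the merged weights.
merge 1/25 + 7/100 → 11/100
merge 11/100 + 9/50 → 29/100
merge 11/50 + 23/100 → 9/20
merge 13/50 + 29/100 → 11/20
merge 9/20 + 11/20 → 1
L = 11/100 + 29/100 + 9/20 + 11/20 + 1 = 12/5 = 2.4 bits/symbol.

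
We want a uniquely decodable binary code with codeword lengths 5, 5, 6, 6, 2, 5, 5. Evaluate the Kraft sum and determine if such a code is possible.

With common denominator 2^6 = 64: Σ 2^(−ℓᵢ) = 2/64 + 2/64 + 1/64 + 1/64 + 16/64 + 2/64 + 2/64 = 26/64 = 0.40625.
Kraft's inequality requires Σ ≤ 1; here Σ = 0.40625 ≤ 1, so such a prefix code exists.

0.40625; yes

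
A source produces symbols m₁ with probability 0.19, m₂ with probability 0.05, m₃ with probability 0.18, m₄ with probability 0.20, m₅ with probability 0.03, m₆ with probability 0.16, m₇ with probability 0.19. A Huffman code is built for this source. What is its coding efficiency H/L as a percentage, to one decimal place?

Entropy H = −Σ p log₂ p ≈ 2.6110 bits.
Huffman merges: 3/100+1/20→2/25; 2/25+4/25→6/25; 9/50+19/100→37/100; 19/100+1/5→39/100; 6/25+37/100→61/100; 39/100+61/100→1. L = 269/100 ≈ 2.6900.
Efficiency = H/L = 2.6110/2.6900 = 97.1%.

97.1%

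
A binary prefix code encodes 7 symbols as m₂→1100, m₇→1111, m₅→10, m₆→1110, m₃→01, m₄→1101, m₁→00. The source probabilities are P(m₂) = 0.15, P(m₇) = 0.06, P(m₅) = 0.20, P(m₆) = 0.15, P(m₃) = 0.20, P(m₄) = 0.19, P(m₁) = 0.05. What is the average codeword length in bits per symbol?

3.1 bits/symbol

L̄ = Σ pᵢ·ℓᵢ = 0.15·4 + 0.06·4 + 0.20·2 + 0.15·4 + 0.20·2 + 0.19·4 + 0.05·2 = 3.1 bits/symbol.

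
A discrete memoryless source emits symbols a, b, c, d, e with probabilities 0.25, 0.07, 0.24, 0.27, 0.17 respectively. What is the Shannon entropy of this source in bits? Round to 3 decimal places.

2.207 bits

H = −Σ pᵢ log₂ pᵢ.
−0.25·log₂(0.25) = 0.5000
−0.07·log₂(0.07) = 0.2686
−0.24·log₂(0.24) = 0.4941
−0.27·log₂(0.27) = 0.5100
−0.17·log₂(0.17) = 0.4346
Sum ≈ 2.2073 → 2.207 bits.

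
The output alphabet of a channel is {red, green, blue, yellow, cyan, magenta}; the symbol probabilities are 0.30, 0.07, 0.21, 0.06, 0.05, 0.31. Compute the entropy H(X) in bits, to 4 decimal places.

2.2459 bits

H = −Σ pᵢ log₂ pᵢ.
−0.30·log₂(0.30) = 0.5211
−0.07·log₂(0.07) = 0.2686
−0.21·log₂(0.21) = 0.4728
−0.06·log₂(0.06) = 0.2435
−0.05·log₂(0.05) = 0.2161
−0.31·log₂(0.31) = 0.5238
Sum ≈ 2.2459 → 2.2459 bits.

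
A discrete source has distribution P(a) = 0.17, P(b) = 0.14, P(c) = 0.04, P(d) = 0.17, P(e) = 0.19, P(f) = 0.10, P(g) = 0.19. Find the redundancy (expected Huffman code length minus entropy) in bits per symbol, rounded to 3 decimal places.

Entropy H = −Σ p log₂ p ≈ 2.6947 bits.
Huffman merges: 1/25+1/10→7/50; 7/50+7/50→7/25; 17/100+17/100→17/50; 19/100+19/100→19/50; 7/25+17/50→31/50; 19/50+31/50→1. L = 69/25 ≈ 2.7600.
L − H = 2.7600 − 2.6947 = 0.065 bits.

0.065 bits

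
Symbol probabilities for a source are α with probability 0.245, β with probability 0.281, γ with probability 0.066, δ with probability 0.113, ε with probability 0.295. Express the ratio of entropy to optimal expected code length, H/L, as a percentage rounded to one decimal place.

Entropy H = −Σ p log₂ p ≈ 2.1456 bits.
Huffman merges: 33/500+113/1000→179/1000; 179/1000+49/200→53/125; 281/1000+59/200→72/125; 53/125+72/125→1. L = 2179/1000 ≈ 2.1790.
Efficiency = H/L = 2.1456/2.1790 = 98.5%.

98.5%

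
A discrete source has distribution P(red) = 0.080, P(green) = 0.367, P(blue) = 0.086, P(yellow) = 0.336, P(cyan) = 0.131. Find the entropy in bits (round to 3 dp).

H = −Σ pᵢ log₂ pᵢ.
−0.080·log₂(0.080) = 0.2915
−0.367·log₂(0.367) = 0.5307
−0.086·log₂(0.086) = 0.3044
−0.336·log₂(0.336) = 0.5287
−0.131·log₂(0.131) = 0.3841
Sum ≈ 2.0395 → 2.039 bits.

2.039 bits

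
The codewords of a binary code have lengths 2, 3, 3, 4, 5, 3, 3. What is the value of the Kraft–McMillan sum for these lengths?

0.84375

With common denominator 2^5 = 32: Σ 2^(−ℓᵢ) = 8/32 + 4/32 + 4/32 + 2/32 + 1/32 + 4/32 + 4/32 = 27/32 = 0.84375.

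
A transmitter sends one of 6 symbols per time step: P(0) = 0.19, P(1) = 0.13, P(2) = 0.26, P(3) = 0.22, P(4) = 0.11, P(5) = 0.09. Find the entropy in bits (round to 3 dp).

H = −Σ pᵢ log₂ pᵢ.
−0.19·log₂(0.19) = 0.4552
−0.13·log₂(0.13) = 0.3826
−0.26·log₂(0.26) = 0.5053
−0.22·log₂(0.22) = 0.4806
−0.11·log₂(0.11) = 0.3503
−0.09·log₂(0.09) = 0.3127
Sum ≈ 2.4867 → 2.487 bits.

2.487 bits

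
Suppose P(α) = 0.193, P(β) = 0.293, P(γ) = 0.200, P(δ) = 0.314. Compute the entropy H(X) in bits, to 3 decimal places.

1.966 bits

H = −Σ pᵢ log₂ pᵢ.
−0.193·log₂(0.193) = 0.4581
−0.293·log₂(0.293) = 0.5189
−0.200·log₂(0.200) = 0.4644
−0.314·log₂(0.314) = 0.5247
Sum ≈ 1.9661 → 1.966 bits.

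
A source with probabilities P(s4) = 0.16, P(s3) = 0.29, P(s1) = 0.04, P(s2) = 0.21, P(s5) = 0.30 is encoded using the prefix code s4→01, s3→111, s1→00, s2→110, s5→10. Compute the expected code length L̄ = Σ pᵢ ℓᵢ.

L̄ = Σ pᵢ·ℓᵢ = 0.16·2 + 0.29·3 + 0.04·2 + 0.21·3 + 0.30·2 = 2.5 bits/symbol.

2.5 bits/symbol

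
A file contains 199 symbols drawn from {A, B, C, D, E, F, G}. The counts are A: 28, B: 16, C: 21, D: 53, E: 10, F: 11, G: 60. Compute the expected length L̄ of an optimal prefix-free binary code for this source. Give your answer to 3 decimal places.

Probabilities are the counts divided by 199.
Repeatedly combine the two least-probable nodes; the expected code length is the sum of the merged weights.
merge 10/199 + 11/199 → 21/199
merge 16/199 + 21/199 → 37/199
merge 21/199 + 28/199 → 49/199
merge 37/199 + 49/199 → 86/199
merge 53/199 + 60/199 → 113/199
merge 86/199 + 113/199 → 1
L = 21/199 + 37/199 + 49/199 + 86/199 + 113/199 + 1 = 505/199 ≈ 2.538 bits/symbol.

2.538 bits/symbol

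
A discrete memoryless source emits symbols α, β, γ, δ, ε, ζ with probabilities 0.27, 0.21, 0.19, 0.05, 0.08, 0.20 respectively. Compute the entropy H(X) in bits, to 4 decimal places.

H = −Σ pᵢ log₂ pᵢ.
−0.27·log₂(0.27) = 0.5100
−0.21·log₂(0.21) = 0.4728
−0.19·log₂(0.19) = 0.4552
−0.05·log₂(0.05) = 0.2161
−0.08·log₂(0.08) = 0.2915
−0.20·log₂(0.20) = 0.4644
Sum ≈ 2.4101 → 2.4101 bits.

2.4101 bits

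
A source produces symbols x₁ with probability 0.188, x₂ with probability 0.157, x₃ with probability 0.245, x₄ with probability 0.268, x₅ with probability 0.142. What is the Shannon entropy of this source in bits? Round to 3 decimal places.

H = −Σ pᵢ log₂ pᵢ.
−0.188·log₂(0.188) = 0.4533
−0.157·log₂(0.157) = 0.4194
−0.245·log₂(0.245) = 0.4971
−0.268·log₂(0.268) = 0.5091
−0.142·log₂(0.142) = 0.3999
Sum ≈ 2.2788 → 2.279 bits.

2.279 bits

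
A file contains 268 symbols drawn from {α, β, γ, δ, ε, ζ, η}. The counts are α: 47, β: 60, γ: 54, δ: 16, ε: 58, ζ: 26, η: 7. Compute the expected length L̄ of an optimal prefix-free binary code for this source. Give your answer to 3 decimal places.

2.627 bits/symbol

Probabilities are the counts divided by 268.
Repeatedly combine the two least-probable nodes; the expected code length is the sum of the merged weights.
merge 7/268 + 4/67 → 23/268
merge 23/268 + 13/134 → 49/268
merge 47/268 + 49/268 → 24/67
merge 27/134 + 29/134 → 28/67
merge 15/67 + 24/67 → 39/67
merge 28/67 + 39/67 → 1
L = 23/268 + 49/268 + 24/67 + 28/67 + 39/67 + 1 = 176/67 ≈ 2.627 bits/symbol.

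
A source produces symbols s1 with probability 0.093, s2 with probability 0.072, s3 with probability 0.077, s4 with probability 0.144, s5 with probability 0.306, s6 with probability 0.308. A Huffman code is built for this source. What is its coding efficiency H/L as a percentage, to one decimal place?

Entropy H = −Σ p log₂ p ≈ 2.3255 bits.
Huffman merges: 9/125+77/1000→149/1000; 93/1000+18/125→237/1000; 149/1000+237/1000→193/500; 153/500+77/250→307/500; 193/500+307/500→1. L = 1193/500 ≈ 2.3860.
Efficiency = H/L = 2.3255/2.3860 = 97.5%.

97.5%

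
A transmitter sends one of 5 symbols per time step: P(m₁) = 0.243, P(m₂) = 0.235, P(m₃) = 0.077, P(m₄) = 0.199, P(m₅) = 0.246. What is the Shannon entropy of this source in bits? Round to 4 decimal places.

H = −Σ pᵢ log₂ pᵢ.
−0.243·log₂(0.243) = 0.4960
−0.235·log₂(0.235) = 0.4910
−0.077·log₂(0.077) = 0.2848
−0.199·log₂(0.199) = 0.4635
−0.246·log₂(0.246) = 0.4977
Sum ≈ 2.2330 → 2.2330 bits.

2.2330 bits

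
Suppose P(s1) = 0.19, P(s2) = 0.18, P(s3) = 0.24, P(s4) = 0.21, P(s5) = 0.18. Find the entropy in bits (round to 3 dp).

2.313 bits

H = −Σ pᵢ log₂ pᵢ.
−0.19·log₂(0.19) = 0.4552
−0.18·log₂(0.18) = 0.4453
−0.24·log₂(0.24) = 0.4941
−0.21·log₂(0.21) = 0.4728
−0.18·log₂(0.18) = 0.4453
Sum ≈ 2.3128 → 2.313 bits.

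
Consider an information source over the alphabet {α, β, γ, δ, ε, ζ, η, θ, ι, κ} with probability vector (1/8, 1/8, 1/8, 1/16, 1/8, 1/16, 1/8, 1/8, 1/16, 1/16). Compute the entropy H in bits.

3.25 bits

Each probability is a power of 1/2, so log₂(1/p) is an integer.
H = Σ p·log₂(1/p) = 1/8·3 + 1/8·3 + 1/8·3 + 1/16·4 + 1/8·3 + 1/16·4 + 1/8·3 + 1/8·3 + 1/16·4 + 1/16·4 = 3.25 bits.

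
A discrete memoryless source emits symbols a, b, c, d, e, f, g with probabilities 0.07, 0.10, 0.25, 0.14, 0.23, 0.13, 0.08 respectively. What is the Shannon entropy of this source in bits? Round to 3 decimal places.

H = −Σ pᵢ log₂ pᵢ.
−0.07·log₂(0.07) = 0.2686
−0.10·log₂(0.10) = 0.3322
−0.25·log₂(0.25) = 0.5000
−0.14·log₂(0.14) = 0.3971
−0.23·log₂(0.23) = 0.4877
−0.13·log₂(0.13) = 0.3826
−0.08·log₂(0.08) = 0.2915
Sum ≈ 2.6597 → 2.660 bits.

2.660 bits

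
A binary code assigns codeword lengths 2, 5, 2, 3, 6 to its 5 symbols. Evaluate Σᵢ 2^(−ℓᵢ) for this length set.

0.671875

With common denominator 2^6 = 64: Σ 2^(−ℓᵢ) = 16/64 + 2/64 + 16/64 + 8/64 + 1/64 = 43/64 = 0.671875.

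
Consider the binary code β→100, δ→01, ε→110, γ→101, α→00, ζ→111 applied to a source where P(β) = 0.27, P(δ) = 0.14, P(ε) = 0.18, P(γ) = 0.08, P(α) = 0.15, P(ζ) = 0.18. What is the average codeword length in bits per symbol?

L̄ = Σ pᵢ·ℓᵢ = 0.27·3 + 0.14·2 + 0.18·3 + 0.08·3 + 0.15·2 + 0.18·3 = 2.71 bits/symbol.

2.71 bits/symbol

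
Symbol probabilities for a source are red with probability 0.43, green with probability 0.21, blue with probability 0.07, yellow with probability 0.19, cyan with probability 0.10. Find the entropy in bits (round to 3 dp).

H = −Σ pᵢ log₂ pᵢ.
−0.43·log₂(0.43) = 0.5236
−0.21·log₂(0.21) = 0.4728
−0.07·log₂(0.07) = 0.2686
−0.19·log₂(0.19) = 0.4552
−0.10·log₂(0.10) = 0.3322
Sum ≈ 2.0524 → 2.052 bits.

2.052 bits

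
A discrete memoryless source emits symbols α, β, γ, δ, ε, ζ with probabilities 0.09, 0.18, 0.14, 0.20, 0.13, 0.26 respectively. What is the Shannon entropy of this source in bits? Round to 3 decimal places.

2.507 bits

H = −Σ pᵢ log₂ pᵢ.
−0.09·log₂(0.09) = 0.3127
−0.18·log₂(0.18) = 0.4453
−0.14·log₂(0.14) = 0.3971
−0.20·log₂(0.20) = 0.4644
−0.13·log₂(0.13) = 0.3826
−0.26·log₂(0.26) = 0.5053
Sum ≈ 2.5074 → 2.507 bits.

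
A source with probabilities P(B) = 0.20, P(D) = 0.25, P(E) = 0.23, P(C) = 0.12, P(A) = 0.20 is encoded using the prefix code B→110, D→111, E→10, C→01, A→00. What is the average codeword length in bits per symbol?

2.45 bits/symbol

L̄ = Σ pᵢ·ℓᵢ = 0.20·3 + 0.25·3 + 0.23·2 + 0.12·2 + 0.20·2 = 2.45 bits/symbol.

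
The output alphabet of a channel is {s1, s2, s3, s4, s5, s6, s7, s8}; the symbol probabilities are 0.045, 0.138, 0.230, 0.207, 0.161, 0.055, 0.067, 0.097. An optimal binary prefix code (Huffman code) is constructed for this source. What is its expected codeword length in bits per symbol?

2.827 bits/symbol

Repeatedly combine the two least-probable nodes; the expected code length is the sum of the merged weights.
merge 9/200 + 11/200 → 1/10
merge 67/1000 + 97/1000 → 41/250
merge 1/10 + 69/500 → 119/500
merge 161/1000 + 41/250 → 13/40
merge 207/1000 + 23/100 → 437/1000
merge 119/500 + 13/40 → 563/1000
merge 437/1000 + 563/1000 → 1
L = 1/10 + 41/250 + 119/500 + 13/40 + 437/1000 + 563/1000 + 1 = 2827/1000 = 2.827 bits/symbol.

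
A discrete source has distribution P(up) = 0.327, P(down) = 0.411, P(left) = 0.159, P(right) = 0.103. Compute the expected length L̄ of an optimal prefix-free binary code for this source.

1.851 bits/symbol

Repeatedly combine the two least-probable nodes; the expected code length is the sum of the merged weights.
merge 103/1000 + 159/1000 → 131/500
merge 131/500 + 327/1000 → 589/1000
merge 411/1000 + 589/1000 → 1
L = 131/500 + 589/1000 + 1 = 1851/1000 = 1.851 bits/symbol.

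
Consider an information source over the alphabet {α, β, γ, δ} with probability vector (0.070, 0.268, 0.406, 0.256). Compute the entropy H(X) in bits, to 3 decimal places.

1.809 bits

H = −Σ pᵢ log₂ pᵢ.
−0.070·log₂(0.070) = 0.2686
−0.268·log₂(0.268) = 0.5091
−0.406·log₂(0.406) = 0.5280
−0.256·log₂(0.256) = 0.5032
Sum ≈ 1.8089 → 1.809 bits.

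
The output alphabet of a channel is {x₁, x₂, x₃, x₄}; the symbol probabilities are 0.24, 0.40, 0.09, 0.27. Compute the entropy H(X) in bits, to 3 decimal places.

1.846 bits

H = −Σ pᵢ log₂ pᵢ.
−0.24·log₂(0.24) = 0.4941
−0.40·log₂(0.40) = 0.5288
−0.09·log₂(0.09) = 0.3127
−0.27·log₂(0.27) = 0.5100
Sum ≈ 1.8456 → 1.846 bits.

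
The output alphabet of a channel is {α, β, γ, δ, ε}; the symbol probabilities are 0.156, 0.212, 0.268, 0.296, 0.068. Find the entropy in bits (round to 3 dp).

2.185 bits

H = −Σ pᵢ log₂ pᵢ.
−0.156·log₂(0.156) = 0.4181
−0.212·log₂(0.212) = 0.4744
−0.268·log₂(0.268) = 0.5091
−0.296·log₂(0.296) = 0.5199
−0.068·log₂(0.068) = 0.2637
Sum ≈ 2.1853 → 2.185 bits.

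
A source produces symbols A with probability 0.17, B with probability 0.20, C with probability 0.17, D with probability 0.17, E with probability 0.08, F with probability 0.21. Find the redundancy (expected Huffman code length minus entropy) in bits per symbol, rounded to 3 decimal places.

Entropy H = −Σ p log₂ p ≈ 2.5325 bits.
Huffman merges: 2/25+17/100→1/4; 17/100+17/100→17/50; 1/5+21/100→41/100; 1/4+17/50→59/100; 41/100+59/100→1. L = 259/100 ≈ 2.5900.
L − H = 2.5900 − 2.5325 = 0.058 bits.

0.058 bits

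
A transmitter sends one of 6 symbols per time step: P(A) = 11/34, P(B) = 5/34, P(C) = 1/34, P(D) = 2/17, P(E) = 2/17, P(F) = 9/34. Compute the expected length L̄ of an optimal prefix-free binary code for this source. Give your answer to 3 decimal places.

2.412 bits/symbol

Repeatedly combine the two least-probable nodes; the expected code length is the sum of the merged weights.
merge 1/34 + 2/17 → 5/34
merge 2/17 + 5/34 → 9/34
merge 5/34 + 9/34 → 7/17
merge 9/34 + 11/34 → 10/17
merge 7/17 + 10/17 → 1
L = 5/34 + 9/34 + 7/17 + 10/17 + 1 = 41/17 ≈ 2.412 bits/symbol.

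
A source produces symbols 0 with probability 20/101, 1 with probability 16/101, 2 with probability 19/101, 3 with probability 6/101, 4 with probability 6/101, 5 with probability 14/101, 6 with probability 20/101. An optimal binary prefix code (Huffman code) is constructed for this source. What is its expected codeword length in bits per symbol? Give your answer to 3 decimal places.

2.723 bits/symbol

Repeatedly combine the two least-probable nodes; the expected code length is the sum of the merged weights.
merge 6/101 + 6/101 → 12/101
merge 12/101 + 14/101 → 26/101
merge 16/101 + 19/101 → 35/101
merge 20/101 + 20/101 → 40/101
merge 26/101 + 35/101 → 61/101
merge 40/101 + 61/101 → 1
L = 12/101 + 26/101 + 35/101 + 40/101 + 61/101 + 1 = 275/101 ≈ 2.723 bits/symbol.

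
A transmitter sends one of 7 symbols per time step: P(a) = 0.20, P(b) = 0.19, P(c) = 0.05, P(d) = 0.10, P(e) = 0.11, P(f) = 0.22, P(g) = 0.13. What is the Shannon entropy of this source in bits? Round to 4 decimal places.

2.6814 bits

H = −Σ pᵢ log₂ pᵢ.
−0.20·log₂(0.20) = 0.4644
−0.19·log₂(0.19) = 0.4552
−0.05·log₂(0.05) = 0.2161
−0.10·log₂(0.10) = 0.3322
−0.11·log₂(0.11) = 0.3503
−0.22·log₂(0.22) = 0.4806
−0.13·log₂(0.13) = 0.3826
Sum ≈ 2.6814 → 2.6814 bits.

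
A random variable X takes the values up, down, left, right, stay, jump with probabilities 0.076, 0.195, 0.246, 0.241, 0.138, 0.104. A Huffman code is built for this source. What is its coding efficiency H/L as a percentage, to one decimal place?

98.8%

Entropy H = −Σ p log₂ p ≈ 2.4688 bits.
Huffman merges: 19/250+13/125→9/50; 69/500+9/50→159/500; 39/200+241/1000→109/250; 123/500+159/500→141/250; 109/250+141/250→1. L = 1249/500 ≈ 2.4980.
Efficiency = H/L = 2.4688/2.4980 = 98.8%.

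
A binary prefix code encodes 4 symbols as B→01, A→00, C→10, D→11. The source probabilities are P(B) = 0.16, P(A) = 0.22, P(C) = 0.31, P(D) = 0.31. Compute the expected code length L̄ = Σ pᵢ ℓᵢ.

L̄ = Σ pᵢ·ℓᵢ = 0.16·2 + 0.22·2 + 0.31·2 + 0.31·2 = 2 bits/symbol.

2 bits/symbol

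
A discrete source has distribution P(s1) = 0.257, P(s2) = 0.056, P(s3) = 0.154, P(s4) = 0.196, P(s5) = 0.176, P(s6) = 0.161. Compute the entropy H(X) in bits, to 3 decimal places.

2.478 bits

H = −Σ pᵢ log₂ pᵢ.
−0.257·log₂(0.257) = 0.5038
−0.056·log₂(0.056) = 0.2329
−0.154·log₂(0.154) = 0.4156
−0.196·log₂(0.196) = 0.4608
−0.176·log₂(0.176) = 0.4411
−0.161·log₂(0.161) = 0.4242
Sum ≈ 2.4784 → 2.478 bits.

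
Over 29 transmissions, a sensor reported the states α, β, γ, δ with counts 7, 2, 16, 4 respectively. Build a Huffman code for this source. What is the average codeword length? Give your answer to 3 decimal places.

Probabilities are the counts divided by 29.
Repeatedly combine the two least-probable nodes; the expected code length is the sum of the merged weights.
merge 2/29 + 4/29 → 6/29
merge 6/29 + 7/29 → 13/29
merge 13/29 + 16/29 → 1
L = 6/29 + 13/29 + 1 = 48/29 ≈ 1.655 bits/symbol.

1.655 bits/symbol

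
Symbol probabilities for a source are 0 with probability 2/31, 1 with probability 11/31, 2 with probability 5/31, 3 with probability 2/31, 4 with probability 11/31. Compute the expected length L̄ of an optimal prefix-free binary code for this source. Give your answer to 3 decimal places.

Repeatedly combine the two least-probable nodes; the expected code length is the sum of the merged weights.
merge 2/31 + 2/31 → 4/31
merge 4/31 + 5/31 → 9/31
merge 9/31 + 11/31 → 20/31
merge 11/31 + 20/31 → 1
L = 4/31 + 9/31 + 20/31 + 1 = 64/31 ≈ 2.065 bits/symbol.

2.065 bits/symbol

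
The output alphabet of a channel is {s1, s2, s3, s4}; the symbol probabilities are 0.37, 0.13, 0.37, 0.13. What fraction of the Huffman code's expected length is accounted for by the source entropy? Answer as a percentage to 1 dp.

96.7%

Entropy H = −Σ p log₂ p ≈ 1.8267 bits.
Huffman merges: 13/100+13/100→13/50; 13/50+37/100→63/100; 37/100+63/100→1. L = 189/100 ≈ 1.8900.
Efficiency = H/L = 1.8267/1.8900 = 96.7%.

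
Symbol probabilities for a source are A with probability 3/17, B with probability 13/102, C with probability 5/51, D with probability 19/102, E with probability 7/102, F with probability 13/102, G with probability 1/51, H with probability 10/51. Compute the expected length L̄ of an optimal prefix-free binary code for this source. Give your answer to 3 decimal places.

Repeatedly combine the two least-probable nodes; the expected code length is the sum of the merged weights.
merge 1/51 + 7/102 → 3/34
merge 3/34 + 5/51 → 19/102
merge 13/102 + 13/102 → 13/51
merge 3/17 + 19/102 → 37/102
merge 19/102 + 10/51 → 13/34
merge 13/51 + 37/102 → 21/34
merge 13/34 + 21/34 → 1
L = 3/34 + 19/102 + 13/51 + 37/102 + 13/34 + 21/34 + 1 = 295/102 ≈ 2.892 bits/symbol.

2.892 bits/symbol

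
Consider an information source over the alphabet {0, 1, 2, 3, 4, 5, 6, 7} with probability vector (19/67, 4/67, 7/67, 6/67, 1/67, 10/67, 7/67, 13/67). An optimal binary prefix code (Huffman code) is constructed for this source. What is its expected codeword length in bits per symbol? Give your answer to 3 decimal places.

2.761 bits/symbol

Repeatedly combine the two least-probable nodes; the expected code length is the sum of the merged weights.
merge 1/67 + 4/67 → 5/67
merge 5/67 + 6/67 → 11/67
merge 7/67 + 7/67 → 14/67
merge 10/67 + 11/67 → 21/67
merge 13/67 + 14/67 → 27/67
merge 19/67 + 21/67 → 40/67
merge 27/67 + 40/67 → 1
L = 5/67 + 11/67 + 14/67 + 21/67 + 27/67 + 40/67 + 1 = 185/67 ≈ 2.761 bits/symbol.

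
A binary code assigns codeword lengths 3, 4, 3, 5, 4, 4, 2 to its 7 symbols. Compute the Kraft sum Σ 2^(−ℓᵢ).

0.71875

With common denominator 2^5 = 32: Σ 2^(−ℓᵢ) = 4/32 + 2/32 + 4/32 + 1/32 + 2/32 + 2/32 + 8/32 = 23/32 = 0.71875.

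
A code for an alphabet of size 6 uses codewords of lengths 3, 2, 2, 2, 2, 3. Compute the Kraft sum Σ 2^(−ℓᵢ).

With common denominator 2^3 = 8: Σ 2^(−ℓᵢ) = 1/8 + 2/8 + 2/8 + 2/8 + 2/8 + 1/8 = 10/8 = 1.25.

1.25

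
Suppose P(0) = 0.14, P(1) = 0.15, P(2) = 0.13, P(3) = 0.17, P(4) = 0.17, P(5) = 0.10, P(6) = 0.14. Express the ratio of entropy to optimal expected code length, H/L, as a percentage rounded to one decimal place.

Entropy H = −Σ p log₂ p ≈ 2.7888 bits.
Huffman merges: 1/10+13/100→23/100; 7/50+7/50→7/25; 3/20+17/100→8/25; 17/100+23/100→2/5; 7/25+8/25→3/5; 2/5+3/5→1. L = 283/100 ≈ 2.8300.
Efficiency = H/L = 2.7888/2.8300 = 98.5%.

98.5%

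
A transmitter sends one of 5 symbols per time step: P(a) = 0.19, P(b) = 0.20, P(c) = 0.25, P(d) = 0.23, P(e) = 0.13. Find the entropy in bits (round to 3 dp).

2.290 bits

H = −Σ pᵢ log₂ pᵢ.
−0.19·log₂(0.19) = 0.4552
−0.20·log₂(0.20) = 0.4644
−0.25·log₂(0.25) = 0.5000
−0.23·log₂(0.23) = 0.4877
−0.13·log₂(0.13) = 0.3826
Sum ≈ 2.2899 → 2.290 bits.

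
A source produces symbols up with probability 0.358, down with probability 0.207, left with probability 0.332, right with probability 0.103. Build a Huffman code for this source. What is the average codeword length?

Repeatedly combine the two least-probable nodes; the expected code length is the sum of the merged weights.
merge 103/1000 + 207/1000 → 31/100
merge 31/100 + 83/250 → 321/500
merge 179/500 + 321/500 → 1
L = 31/100 + 321/500 + 1 = 244/125 = 1.952 bits/symbol.

1.952 bits/symbol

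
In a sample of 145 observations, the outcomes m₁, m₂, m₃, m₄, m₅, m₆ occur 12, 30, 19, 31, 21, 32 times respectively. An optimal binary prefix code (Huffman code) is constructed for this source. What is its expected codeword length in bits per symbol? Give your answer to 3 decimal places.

2.566 bits/symbol

Probabilities are the counts divided by 145.
Repeatedly combine the two least-probable nodes; the expected code length is the sum of the merged weights.
merge 12/145 + 19/145 → 31/145
merge 21/145 + 6/29 → 51/145
merge 31/145 + 31/145 → 62/145
merge 32/145 + 51/145 → 83/145
merge 62/145 + 83/145 → 1
L = 31/145 + 51/145 + 62/145 + 83/145 + 1 = 372/145 ≈ 2.566 bits/symbol.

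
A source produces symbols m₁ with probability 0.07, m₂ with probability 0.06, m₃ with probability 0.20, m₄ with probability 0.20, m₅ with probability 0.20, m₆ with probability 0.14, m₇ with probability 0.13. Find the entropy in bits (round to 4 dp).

H = −Σ pᵢ log₂ pᵢ.
−0.07·log₂(0.07) = 0.2686
−0.06·log₂(0.06) = 0.2435
−0.20·log₂(0.20) = 0.4644
−0.20·log₂(0.20) = 0.4644
−0.20·log₂(0.20) = 0.4644
−0.14·log₂(0.14) = 0.3971
−0.13·log₂(0.13) = 0.3826
Sum ≈ 2.6850 → 2.6850 bits.

2.6850 bits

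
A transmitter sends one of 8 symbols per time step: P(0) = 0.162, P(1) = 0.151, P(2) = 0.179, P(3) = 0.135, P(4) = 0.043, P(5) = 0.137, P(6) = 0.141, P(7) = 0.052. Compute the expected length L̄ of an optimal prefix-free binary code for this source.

2.916 bits/symbol

Repeatedly combine the two least-probable nodes; the expected code length is the sum of the merged weights.
merge 43/1000 + 13/250 → 19/200
merge 19/200 + 27/200 → 23/100
merge 137/1000 + 141/1000 → 139/500
merge 151/1000 + 81/500 → 313/1000
merge 179/1000 + 23/100 → 409/1000
merge 139/500 + 313/1000 → 591/1000
merge 409/1000 + 591/1000 → 1
L = 19/200 + 23/100 + 139/500 + 313/1000 + 409/1000 + 591/1000 + 1 = 729/250 = 2.916 bits/symbol.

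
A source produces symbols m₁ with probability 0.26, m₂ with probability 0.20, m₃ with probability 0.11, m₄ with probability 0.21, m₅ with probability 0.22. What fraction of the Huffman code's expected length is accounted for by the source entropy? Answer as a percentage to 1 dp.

Entropy H = −Σ p log₂ p ≈ 2.2734 bits.
Huffman merges: 11/100+1/5→31/100; 21/100+11/50→43/100; 13/50+31/100→57/100; 43/100+57/100→1. L = 231/100 ≈ 2.3100.
Efficiency = H/L = 2.2734/2.3100 = 98.4%.

98.4%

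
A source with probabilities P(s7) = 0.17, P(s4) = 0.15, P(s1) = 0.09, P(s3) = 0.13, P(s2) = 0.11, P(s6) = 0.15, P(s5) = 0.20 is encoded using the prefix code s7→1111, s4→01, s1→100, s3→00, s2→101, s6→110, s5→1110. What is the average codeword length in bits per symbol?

3.09 bits/symbol

L̄ = Σ pᵢ·ℓᵢ = 0.17·4 + 0.15·2 + 0.09·3 + 0.13·2 + 0.11·3 + 0.15·3 + 0.20·4 = 3.09 bits/symbol.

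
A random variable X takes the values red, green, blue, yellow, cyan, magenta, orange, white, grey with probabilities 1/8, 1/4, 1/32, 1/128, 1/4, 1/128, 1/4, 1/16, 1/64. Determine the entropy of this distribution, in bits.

Each probability is a power of 1/2, so log₂(1/p) is an integer.
H = Σ p·log₂(1/p) = 1/8·3 + 1/4·2 + 1/32·5 + 1/128·7 + 1/4·2 + 1/128·7 + 1/4·2 + 1/16·4 + 1/64·6 = 2.484375 bits.

2.484375 bits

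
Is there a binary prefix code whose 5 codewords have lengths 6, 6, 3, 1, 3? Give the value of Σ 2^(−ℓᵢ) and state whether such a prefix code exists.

With common denominator 2^6 = 64: Σ 2^(−ℓᵢ) = 1/64 + 1/64 + 8/64 + 32/64 + 8/64 = 50/64 = 0.78125.
Kraft's inequality requires Σ ≤ 1; here Σ = 0.78125 ≤ 1, so such a prefix code exists.

0.78125; yes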